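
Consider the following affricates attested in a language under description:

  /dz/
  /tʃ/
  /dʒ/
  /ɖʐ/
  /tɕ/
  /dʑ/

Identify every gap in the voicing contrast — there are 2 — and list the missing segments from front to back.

alveolar: voiceless —, voiced /dz/.
postalveolar: voiceless /tʃ/, voiced /dʒ/.
retroflex: voiceless —, voiced /ɖʐ/.
alveolo-palatal: voiceless /tɕ/, voiced /dʑ/.
Gaps, from front to back: alveolar lacks voiceless (/ts/); retroflex lacks voiceless (/ʈʂ/).

/ts/, /ʈʂ/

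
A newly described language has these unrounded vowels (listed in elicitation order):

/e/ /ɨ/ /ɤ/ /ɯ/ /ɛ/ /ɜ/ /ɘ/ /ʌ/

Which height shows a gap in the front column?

high

height            front     central   back    
high              —         ɨ         ɯ       
high-mid          e         ɘ         ɤ       
low-mid           ɛ         ɜ         ʌ       
Every height has a front member except high, where /i/ would be expected.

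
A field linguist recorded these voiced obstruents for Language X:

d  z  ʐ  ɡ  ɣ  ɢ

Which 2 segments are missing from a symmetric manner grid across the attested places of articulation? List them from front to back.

/ɖ/, /ʁ/

alveolar: stop /d/, fricative /z/.
retroflex: stop —, fricative /ʐ/.
velar: stop /ɡ/, fricative /ɣ/.
uvular: stop /ɢ/, fricative —.
Gaps, from front to back: retroflex lacks stop (/ɖ/); uvular lacks fricative (/ʁ/).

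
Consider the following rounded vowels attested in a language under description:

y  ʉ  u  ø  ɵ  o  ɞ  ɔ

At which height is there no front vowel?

high: front /y/, central /ʉ/, back /u/.
high-mid: front /ø/, central /ɵ/, back /o/.
low-mid: front —, central /ɞ/, back /ɔ/.
Every height has a front member except low-mid, where /œ/ would be expected.

low-mid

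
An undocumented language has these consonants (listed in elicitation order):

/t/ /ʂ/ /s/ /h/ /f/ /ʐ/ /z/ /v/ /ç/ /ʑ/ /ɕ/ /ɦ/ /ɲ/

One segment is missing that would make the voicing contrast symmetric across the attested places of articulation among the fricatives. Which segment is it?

Voiceless: /f/ (labiodental), /s/ (alveolar), /ʂ/ (retroflex), /ɕ/ (alveolo-palatal), /ç/ (palatal), /h/ (glottal).
Voiced: /v/ (labiodental), /z/ (alveolar), /ʐ/ (retroflex), /ʑ/ (alveolo-palatal), /ɦ/ (glottal).
The palatal row has no voiced member, so the gap is the voiced palatal fricative /ʝ/.

/ʝ/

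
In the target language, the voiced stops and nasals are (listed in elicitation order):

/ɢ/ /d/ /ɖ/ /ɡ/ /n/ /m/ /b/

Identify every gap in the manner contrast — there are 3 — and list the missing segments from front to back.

bilabial: oral stop /b/, nasal /m/.
alveolar: oral stop /d/, nasal /n/.
retroflex: oral stop /ɖ/, nasal —.
velar: oral stop /ɡ/, nasal —.
uvular: oral stop /ɢ/, nasal —.
Gaps, from front to back: retroflex lacks nasal (/ɳ/); velar lacks nasal (/ŋ/); uvular lacks nasal (/ɴ/).

/ɳ/, /ŋ/, /ɴ/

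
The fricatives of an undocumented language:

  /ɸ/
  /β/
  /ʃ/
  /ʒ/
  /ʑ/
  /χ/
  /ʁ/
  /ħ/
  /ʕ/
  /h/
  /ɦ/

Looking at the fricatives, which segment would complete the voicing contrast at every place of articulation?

/ɕ/

place of articulation  voiceless  voiced  
bilabial          ɸ         β       
postalveolar      ʃ         ʒ       
alveolo-palatal   —         ʑ       
uvular            χ         ʁ       
pharyngeal        ħ         ʕ       
glottal           h         ɦ       
The alveolo-palatal row has no voiceless member, so the gap is the voiceless alveolo-palatal fricative /ɕ/.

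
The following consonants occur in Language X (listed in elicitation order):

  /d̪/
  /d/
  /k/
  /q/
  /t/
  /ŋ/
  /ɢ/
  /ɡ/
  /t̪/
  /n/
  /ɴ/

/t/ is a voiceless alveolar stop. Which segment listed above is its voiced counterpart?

/d/

The voiced counterpart is a voiced alveolar stop — in this inventory, /d/.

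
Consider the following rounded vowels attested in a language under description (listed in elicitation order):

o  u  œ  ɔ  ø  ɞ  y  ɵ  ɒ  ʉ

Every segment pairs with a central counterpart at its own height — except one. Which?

High: /y/ ~ /ʉ/ ~ /u/
High-mid: /ø/ ~ /ɵ/ ~ /o/
Low-mid: /œ/ ~ /ɞ/ ~ /ɔ/
Low: only /ɒ/ (back); no central partner.
So /ɒ/ is the unpaired segment.

/ɒ/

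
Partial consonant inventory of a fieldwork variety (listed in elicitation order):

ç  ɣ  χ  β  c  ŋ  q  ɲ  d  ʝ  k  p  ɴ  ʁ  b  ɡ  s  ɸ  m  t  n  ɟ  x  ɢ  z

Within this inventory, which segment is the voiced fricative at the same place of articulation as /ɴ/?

/ɴ/ is an uvular nasal.
The voiced fricative at the same place is a voiced uvular fricative — in this inventory, /ʁ/.

/ʁ/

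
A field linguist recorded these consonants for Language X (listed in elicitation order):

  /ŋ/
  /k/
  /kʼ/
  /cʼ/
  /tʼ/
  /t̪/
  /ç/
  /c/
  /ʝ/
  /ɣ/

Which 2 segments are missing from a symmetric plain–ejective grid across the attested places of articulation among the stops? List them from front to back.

/t̪ʼ/, /t/

Plain: /t̪/ (dental), /c/ (palatal), /k/ (velar).
Ejective: /tʼ/ (alveolar), /cʼ/ (palatal), /kʼ/ (velar).
Gaps, from front to back: dental lacks ejective (/t̪ʼ/); alveolar lacks plain (/t/).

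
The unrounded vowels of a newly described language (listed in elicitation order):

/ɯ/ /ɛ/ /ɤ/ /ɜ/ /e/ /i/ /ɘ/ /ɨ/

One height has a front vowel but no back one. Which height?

low-mid

height            front     central   back    
high              i         ɨ         ɯ       
high-mid          e         ɘ         ɤ       
low-mid           ɛ         ɜ         —       
Every height has a back member except low-mid, where /ʌ/ would be expected.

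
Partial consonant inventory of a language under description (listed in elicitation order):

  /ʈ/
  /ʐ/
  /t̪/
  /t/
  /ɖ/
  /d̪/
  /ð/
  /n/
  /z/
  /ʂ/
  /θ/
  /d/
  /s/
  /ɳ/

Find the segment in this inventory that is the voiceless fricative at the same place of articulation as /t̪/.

/θ/

/t̪/ is a voiceless dental stop.
The voiceless fricative at the same place is a voiceless dental fricative — in this inventory, /θ/.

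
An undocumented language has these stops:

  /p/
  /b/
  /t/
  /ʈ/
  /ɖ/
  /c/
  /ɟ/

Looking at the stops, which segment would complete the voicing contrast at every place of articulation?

bilabial: voiceless /p/, voiced /b/.
alveolar: voiceless /t/, voiced —.
retroflex: voiceless /ʈ/, voiced /ɖ/.
palatal: voiceless /c/, voiced /ɟ/.
The alveolar row has no voiced member, so the gap is the voiced alveolar stop /d/.

/d/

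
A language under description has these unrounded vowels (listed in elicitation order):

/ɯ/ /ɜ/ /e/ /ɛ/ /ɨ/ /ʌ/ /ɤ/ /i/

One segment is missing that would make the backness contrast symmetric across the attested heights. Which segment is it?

high: front /i/, central /ɨ/, back /ɯ/.
high-mid: front /e/, central —, back /ɤ/.
low-mid: front /ɛ/, central /ɜ/, back /ʌ/.
The high-mid row has no central member, so the gap is the high-mid central unrounded vowel /ɘ/.

/ɘ/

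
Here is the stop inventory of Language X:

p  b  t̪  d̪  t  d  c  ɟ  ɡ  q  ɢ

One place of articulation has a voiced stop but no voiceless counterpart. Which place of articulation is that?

place of articulation  voiceless  voiced  
bilabial          p         b       
dental            t̪        d̪      
alveolar          t         d       
palatal           c         ɟ       
velar             —         ɡ       
uvular            q         ɢ       
Every place of articulation has a voiceless member except velar, where /k/ would be expected.

velar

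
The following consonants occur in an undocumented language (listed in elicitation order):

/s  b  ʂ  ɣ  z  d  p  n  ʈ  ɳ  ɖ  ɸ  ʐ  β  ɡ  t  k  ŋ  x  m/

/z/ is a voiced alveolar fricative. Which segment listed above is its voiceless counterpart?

/s/

The voiceless counterpart is a voiceless alveolar fricative — in this inventory, /s/.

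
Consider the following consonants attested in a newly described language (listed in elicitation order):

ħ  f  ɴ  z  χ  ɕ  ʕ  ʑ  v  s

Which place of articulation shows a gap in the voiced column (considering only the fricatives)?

labiodental: voiceless /f/, voiced /v/.
alveolar: voiceless /s/, voiced /z/.
alveolo-palatal: voiceless /ɕ/, voiced /ʑ/.
uvular: voiceless /χ/, voiced —.
pharyngeal: voiceless /ħ/, voiced /ʕ/.
Every place of articulation has a voiced member except uvular, where /ʁ/ would be expected.

uvular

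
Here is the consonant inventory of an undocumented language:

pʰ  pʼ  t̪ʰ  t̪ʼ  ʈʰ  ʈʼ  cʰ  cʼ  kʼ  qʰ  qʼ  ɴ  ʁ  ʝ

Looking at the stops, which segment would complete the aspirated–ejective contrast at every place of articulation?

Aspirated: /pʰ/ (bilabial), /t̪ʰ/ (dental), /ʈʰ/ (retroflex), /cʰ/ (palatal), /qʰ/ (uvular).
Ejective: /pʼ/ (bilabial), /t̪ʼ/ (dental), /ʈʼ/ (retroflex), /cʼ/ (palatal), /kʼ/ (velar), /qʼ/ (uvular).
The velar row has no aspirated member, so the gap is the aspirated velar stop /kʰ/.

/kʰ/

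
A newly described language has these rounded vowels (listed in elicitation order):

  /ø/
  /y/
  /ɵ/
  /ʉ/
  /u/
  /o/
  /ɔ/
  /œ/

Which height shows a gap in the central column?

Front: /y/ (high), /ø/ (high-mid), /œ/ (low-mid).
Central: /ʉ/ (high), /ɵ/ (high-mid).
Back: /u/ (high), /o/ (high-mid), /ɔ/ (low-mid).
Every height has a central member except low-mid, where /ɞ/ would be expected.

low-mid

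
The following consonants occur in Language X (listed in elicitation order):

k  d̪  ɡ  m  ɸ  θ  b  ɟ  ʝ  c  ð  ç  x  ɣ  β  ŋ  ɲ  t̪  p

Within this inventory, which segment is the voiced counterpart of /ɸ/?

/β/

/ɸ/ is a voiceless bilabial fricative.
The voiced counterpart is a voiced bilabial fricative — in this inventory, /β/.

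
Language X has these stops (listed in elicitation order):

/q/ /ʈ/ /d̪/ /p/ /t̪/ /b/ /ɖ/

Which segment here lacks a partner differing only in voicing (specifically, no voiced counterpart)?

Bilabial: /p/ ~ /b/
Dental: /t̪/ ~ /d̪/
Retroflex: /ʈ/ ~ /ɖ/
Uvular: only /q/ (voiceless); no voiced partner.
So /q/ is the unpaired segment.

/q/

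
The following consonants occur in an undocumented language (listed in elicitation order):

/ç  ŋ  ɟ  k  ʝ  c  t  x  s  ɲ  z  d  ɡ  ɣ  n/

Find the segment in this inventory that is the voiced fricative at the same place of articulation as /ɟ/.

/ɟ/ is a voiced palatal stop.
The voiced fricative at the same place is a voiced palatal fricative — in this inventory, /ʝ/.

/ʝ/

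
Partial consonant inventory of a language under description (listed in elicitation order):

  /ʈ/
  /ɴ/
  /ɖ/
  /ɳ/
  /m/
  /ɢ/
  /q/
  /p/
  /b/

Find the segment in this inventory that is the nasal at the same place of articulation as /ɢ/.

/ɴ/

/ɢ/ is a voiced uvular stop.
The nasal at the same place is an uvular nasal — in this inventory, /ɴ/.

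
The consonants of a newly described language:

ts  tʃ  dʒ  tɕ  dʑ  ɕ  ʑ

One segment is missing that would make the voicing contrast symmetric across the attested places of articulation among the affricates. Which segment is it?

/dz/

alveolar: voiceless /ts/, voiced —.
postalveolar: voiceless /tʃ/, voiced /dʒ/.
alveolo-palatal: voiceless /tɕ/, voiced /dʑ/.
The alveolar row has no voiced member, so the gap is the voiced alveolar affricate /dz/.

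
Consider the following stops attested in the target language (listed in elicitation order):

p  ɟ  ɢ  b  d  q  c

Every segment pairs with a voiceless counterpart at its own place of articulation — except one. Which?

Bilabial: /p/ ~ /b/
Palatal: /c/ ~ /ɟ/
Uvular: /q/ ~ /ɢ/
Alveolar: only /d/ (voiced); no voiceless partner.
So /d/ is the unpaired segment.

/d/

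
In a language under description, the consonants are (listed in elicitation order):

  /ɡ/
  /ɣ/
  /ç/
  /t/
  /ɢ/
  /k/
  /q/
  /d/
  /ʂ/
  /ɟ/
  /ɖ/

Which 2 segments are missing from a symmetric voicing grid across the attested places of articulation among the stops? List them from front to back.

Voiceless: /t/ (alveolar), /k/ (velar), /q/ (uvular).
Voiced: /d/ (alveolar), /ɖ/ (retroflex), /ɟ/ (palatal), /ɡ/ (velar), /ɢ/ (uvular).
Gaps, from front to back: retroflex lacks voiceless (/ʈ/); palatal lacks voiceless (/c/).

/ʈ/, /c/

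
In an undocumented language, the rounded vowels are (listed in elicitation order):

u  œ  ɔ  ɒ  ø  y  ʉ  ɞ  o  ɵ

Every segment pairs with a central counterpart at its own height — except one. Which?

High: /y/ ~ /ʉ/ ~ /u/
High-mid: /ø/ ~ /ɵ/ ~ /o/
Low-mid: /œ/ ~ /ɞ/ ~ /ɔ/
Low: only /ɒ/ (back); no central partner.
So /ɒ/ is the unpaired segment.

/ɒ/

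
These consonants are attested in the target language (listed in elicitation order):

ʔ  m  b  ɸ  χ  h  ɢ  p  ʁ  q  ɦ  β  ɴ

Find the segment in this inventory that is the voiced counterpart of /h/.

/h/ is a voiceless glottal fricative.
The voiced counterpart is a voiced glottal fricative — in this inventory, /ɦ/.

/ɦ/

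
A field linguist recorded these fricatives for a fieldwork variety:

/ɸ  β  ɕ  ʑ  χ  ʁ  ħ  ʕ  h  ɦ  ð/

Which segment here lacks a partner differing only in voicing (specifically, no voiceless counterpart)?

/ð/

Bilabial: /ɸ/ ~ /β/
Alveolo-palatal: /ɕ/ ~ /ʑ/
Uvular: /χ/ ~ /ʁ/
Pharyngeal: /ħ/ ~ /ʕ/
Glottal: /h/ ~ /ɦ/
Dental: only /ð/ (voiced); no voiceless partner.
So /ð/ is the unpaired segment.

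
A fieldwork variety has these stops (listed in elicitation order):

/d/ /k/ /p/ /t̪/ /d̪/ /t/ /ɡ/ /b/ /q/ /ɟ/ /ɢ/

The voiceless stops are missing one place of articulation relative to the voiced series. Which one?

bilabial: voiceless /p/, voiced /b/.
dental: voiceless /t̪/, voiced /d̪/.
alveolar: voiceless /t/, voiced /d/.
palatal: voiceless —, voiced /ɟ/.
velar: voiceless /k/, voiced /ɡ/.
uvular: voiceless /q/, voiced /ɢ/.
Every place of articulation has a voiceless member except palatal, where /c/ would be expected.

palatal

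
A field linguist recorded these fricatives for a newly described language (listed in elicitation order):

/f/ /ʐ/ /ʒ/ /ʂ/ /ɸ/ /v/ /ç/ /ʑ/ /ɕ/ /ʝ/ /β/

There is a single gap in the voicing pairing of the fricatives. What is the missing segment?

bilabial: voiceless /ɸ/, voiced /β/.
labiodental: voiceless /f/, voiced /v/.
postalveolar: voiceless —, voiced /ʒ/.
retroflex: voiceless /ʂ/, voiced /ʐ/.
alveolo-palatal: voiceless /ɕ/, voiced /ʑ/.
palatal: voiceless /ç/, voiced /ʝ/.
The postalveolar row has no voiceless member, so the gap is the voiceless postalveolar fricative /ʃ/.

/ʃ/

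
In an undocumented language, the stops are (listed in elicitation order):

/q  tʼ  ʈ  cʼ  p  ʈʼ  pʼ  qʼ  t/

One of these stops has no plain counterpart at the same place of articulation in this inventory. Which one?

Bilabial: /p/ ~ /pʼ/
Alveolar: /t/ ~ /tʼ/
Retroflex: /ʈ/ ~ /ʈʼ/
Uvular: /q/ ~ /qʼ/
Palatal: only /cʼ/ (ejective); no plain partner.
So /cʼ/ is the unpaired segment.

/cʼ/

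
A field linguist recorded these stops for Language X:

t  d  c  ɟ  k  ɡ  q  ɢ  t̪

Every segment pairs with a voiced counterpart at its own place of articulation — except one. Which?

/t̪/

Alveolar: /t/ ~ /d/
Palatal: /c/ ~ /ɟ/
Velar: /k/ ~ /ɡ/
Uvular: /q/ ~ /ɢ/
Dental: only /t̪/ (voiceless); no voiced partner.
So /t̪/ is the unpaired segment.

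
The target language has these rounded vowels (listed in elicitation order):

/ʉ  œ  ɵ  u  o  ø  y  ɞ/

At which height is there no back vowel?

low-mid

height            front     central   back    
high              y         ʉ         u       
high-mid          ø         ɵ         o       
low-mid           œ         ɞ         —       
Every height has a back member except low-mid, where /ɔ/ would be expected.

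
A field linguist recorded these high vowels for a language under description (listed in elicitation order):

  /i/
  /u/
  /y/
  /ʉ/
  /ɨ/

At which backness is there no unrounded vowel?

backness          unrounded  rounded 
front             i         y       
central           ɨ         ʉ       
back              —         u       
Every backness has an unrounded member except back, where /ɯ/ would be expected.

back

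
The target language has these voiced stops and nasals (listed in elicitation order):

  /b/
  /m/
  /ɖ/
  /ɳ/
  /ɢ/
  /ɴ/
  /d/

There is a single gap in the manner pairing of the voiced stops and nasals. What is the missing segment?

Oral stop: /b/ (bilabial), /d/ (alveolar), /ɖ/ (retroflex), /ɢ/ (uvular).
Nasal: /m/ (bilabial), /ɳ/ (retroflex), /ɴ/ (uvular).
The alveolar row has no nasal member, so the gap is the alveolar nasal /n/.

/n/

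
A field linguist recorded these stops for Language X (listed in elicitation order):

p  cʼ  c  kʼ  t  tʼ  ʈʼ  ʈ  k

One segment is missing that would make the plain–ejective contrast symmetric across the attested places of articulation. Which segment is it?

/pʼ/

bilabial: plain /p/, ejective —.
alveolar: plain /t/, ejective /tʼ/.
retroflex: plain /ʈ/, ejective /ʈʼ/.
palatal: plain /c/, ejective /cʼ/.
velar: plain /k/, ejective /kʼ/.
The bilabial row has no ejective member, so the gap is the ejective bilabial stop /pʼ/.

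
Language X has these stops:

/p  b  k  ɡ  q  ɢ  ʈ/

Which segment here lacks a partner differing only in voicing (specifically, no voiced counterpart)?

/ʈ/

Bilabial: /p/ ~ /b/
Velar: /k/ ~ /ɡ/
Uvular: /q/ ~ /ɢ/
Retroflex: only /ʈ/ (voiceless); no voiced partner.
So /ʈ/ is the unpaired segment.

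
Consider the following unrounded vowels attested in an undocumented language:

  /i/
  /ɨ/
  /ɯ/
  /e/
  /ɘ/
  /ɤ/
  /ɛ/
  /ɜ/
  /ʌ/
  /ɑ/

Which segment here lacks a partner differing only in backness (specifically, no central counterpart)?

/ɑ/

High: /i/ ~ /ɨ/ ~ /ɯ/
High-mid: /e/ ~ /ɘ/ ~ /ɤ/
Low-mid: /ɛ/ ~ /ɜ/ ~ /ʌ/
Low: only /ɑ/ (back); no central partner.
So /ɑ/ is the unpaired segment.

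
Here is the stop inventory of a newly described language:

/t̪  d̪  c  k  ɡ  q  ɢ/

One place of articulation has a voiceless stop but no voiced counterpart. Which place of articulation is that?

palatal

Voiceless: /t̪/ (dental), /c/ (palatal), /k/ (velar), /q/ (uvular).
Voiced: /d̪/ (dental), /ɡ/ (velar), /ɢ/ (uvular).
Every place of articulation has a voiced member except palatal, where /ɟ/ would be expected.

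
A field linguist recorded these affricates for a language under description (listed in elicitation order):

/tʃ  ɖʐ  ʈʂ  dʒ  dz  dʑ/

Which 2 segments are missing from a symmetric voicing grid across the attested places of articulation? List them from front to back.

place of articulation  voiceless  voiced  
alveolar          —         dz      
postalveolar      tʃ        dʒ      
retroflex         ʈʂ        ɖʐ      
alveolo-palatal   —         dʑ      
Gaps, from front to back: alveolar lacks voiceless (/ts/); alveolo-palatal lacks voiceless (/tɕ/).

/ts/, /tɕ/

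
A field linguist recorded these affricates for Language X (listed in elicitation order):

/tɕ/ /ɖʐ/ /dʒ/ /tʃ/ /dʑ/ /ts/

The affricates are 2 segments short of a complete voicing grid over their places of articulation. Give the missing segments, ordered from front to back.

alveolar: voiceless /ts/, voiced —.
postalveolar: voiceless /tʃ/, voiced /dʒ/.
retroflex: voiceless —, voiced /ɖʐ/.
alveolo-palatal: voiceless /tɕ/, voiced /dʑ/.
Gaps, from front to back: alveolar lacks voiced (/dz/); retroflex lacks voiceless (/ʈʂ/).

/dz/, /ʈʂ/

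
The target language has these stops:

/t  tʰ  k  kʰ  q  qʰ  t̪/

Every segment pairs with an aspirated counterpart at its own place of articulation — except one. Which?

/t̪/

Alveolar: /t/ ~ /tʰ/
Velar: /k/ ~ /kʰ/
Uvular: /q/ ~ /qʰ/
Dental: only /t̪/ (plain); no aspirated partner.
So /t̪/ is the unpaired segment.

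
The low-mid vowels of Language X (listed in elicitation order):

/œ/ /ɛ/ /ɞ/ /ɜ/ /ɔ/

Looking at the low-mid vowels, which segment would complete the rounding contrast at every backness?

front: unrounded /ɛ/, rounded /œ/.
central: unrounded /ɜ/, rounded /ɞ/.
back: unrounded —, rounded /ɔ/.
The back row has no unrounded member, so the gap is the back unrounded vowel /ʌ/.

/ʌ/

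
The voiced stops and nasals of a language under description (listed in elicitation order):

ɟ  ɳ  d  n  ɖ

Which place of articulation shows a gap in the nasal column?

palatal

place of articulation  oral stop  nasal   
alveolar          d         n       
retroflex         ɖ         ɳ       
palatal           ɟ         —       
Every place of articulation has a nasal member except palatal, where /ɲ/ would be expected.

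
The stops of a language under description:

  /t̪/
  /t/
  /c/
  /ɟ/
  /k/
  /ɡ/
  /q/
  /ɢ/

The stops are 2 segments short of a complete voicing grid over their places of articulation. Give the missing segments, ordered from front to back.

/d̪/, /d/

dental: voiceless /t̪/, voiced —.
alveolar: voiceless /t/, voiced —.
palatal: voiceless /c/, voiced /ɟ/.
velar: voiceless /k/, voiced /ɡ/.
uvular: voiceless /q/, voiced /ɢ/.
Gaps, from front to back: dental lacks voiced (/d̪/); alveolar lacks voiced (/d/).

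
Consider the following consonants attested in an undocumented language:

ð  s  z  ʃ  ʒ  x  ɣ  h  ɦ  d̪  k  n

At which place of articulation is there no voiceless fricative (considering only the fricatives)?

dental

place of articulation  voiceless  voiced  
dental            —         ð       
alveolar          s         z       
postalveolar      ʃ         ʒ       
velar             x         ɣ       
glottal           h         ɦ       
Every place of articulation has a voiceless member except dental, where /θ/ would be expected.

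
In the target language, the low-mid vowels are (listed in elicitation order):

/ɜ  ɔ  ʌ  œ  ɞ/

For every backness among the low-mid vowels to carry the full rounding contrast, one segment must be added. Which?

/ɛ/

front: unrounded —, rounded /œ/.
central: unrounded /ɜ/, rounded /ɞ/.
back: unrounded /ʌ/, rounded /ɔ/.
The front row has no unrounded member, so the gap is the front unrounded vowel /ɛ/.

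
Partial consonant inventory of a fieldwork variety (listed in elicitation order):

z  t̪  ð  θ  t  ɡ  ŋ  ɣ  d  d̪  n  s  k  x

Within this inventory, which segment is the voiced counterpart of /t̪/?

/d̪/

/t̪/ is a voiceless dental stop.
The voiced counterpart is a voiced dental stop — in this inventory, /d̪/.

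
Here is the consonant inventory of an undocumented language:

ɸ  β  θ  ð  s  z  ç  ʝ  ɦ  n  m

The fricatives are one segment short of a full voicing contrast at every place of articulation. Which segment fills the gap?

place of articulation  voiceless  voiced  
bilabial          ɸ         β       
dental            θ         ð       
alveolar          s         z       
palatal           ç         ʝ       
glottal           —         ɦ       
The glottal row has no voiceless member, so the gap is the voiceless glottal fricative /h/.

/h/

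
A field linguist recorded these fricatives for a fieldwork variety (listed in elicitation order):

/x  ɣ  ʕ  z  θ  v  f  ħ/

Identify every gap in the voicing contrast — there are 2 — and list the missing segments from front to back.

Voiceless: /f/ (labiodental), /θ/ (dental), /x/ (velar), /ħ/ (pharyngeal).
Voiced: /v/ (labiodental), /z/ (alveolar), /ɣ/ (velar), /ʕ/ (pharyngeal).
Gaps, from front to back: dental lacks voiced (/ð/); alveolar lacks voiceless (/s/).

/ð/, /s/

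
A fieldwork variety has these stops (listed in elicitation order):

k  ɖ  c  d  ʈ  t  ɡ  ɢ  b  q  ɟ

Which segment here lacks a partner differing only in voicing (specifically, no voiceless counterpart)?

Alveolar: /t/ ~ /d/
Retroflex: /ʈ/ ~ /ɖ/
Palatal: /c/ ~ /ɟ/
Velar: /k/ ~ /ɡ/
Uvular: /q/ ~ /ɢ/
Bilabial: only /b/ (voiced); no voiceless partner.
So /b/ is the unpaired segment.

/b/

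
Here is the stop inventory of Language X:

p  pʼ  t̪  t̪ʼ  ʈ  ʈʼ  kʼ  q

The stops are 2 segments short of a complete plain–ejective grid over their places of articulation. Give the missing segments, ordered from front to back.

/k/, /qʼ/

place of articulation  plain     ejective
bilabial          p         pʼ      
dental            t̪        t̪ʼ     
retroflex         ʈ         ʈʼ      
velar             —         kʼ      
uvular            q         —       
Gaps, from front to back: velar lacks plain (/k/); uvular lacks ejective (/qʼ/).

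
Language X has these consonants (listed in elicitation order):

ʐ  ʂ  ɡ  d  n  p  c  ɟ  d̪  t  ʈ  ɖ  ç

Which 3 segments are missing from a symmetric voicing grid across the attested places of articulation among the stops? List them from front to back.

/b/, /t̪/, /k/

Voiceless: /p/ (bilabial), /t/ (alveolar), /ʈ/ (retroflex), /c/ (palatal).
Voiced: /d̪/ (dental), /d/ (alveolar), /ɖ/ (retroflex), /ɟ/ (palatal), /ɡ/ (velar).
Gaps, from front to back: bilabial lacks voiced (/b/); dental lacks voiceless (/t̪/); velar lacks voiceless (/k/).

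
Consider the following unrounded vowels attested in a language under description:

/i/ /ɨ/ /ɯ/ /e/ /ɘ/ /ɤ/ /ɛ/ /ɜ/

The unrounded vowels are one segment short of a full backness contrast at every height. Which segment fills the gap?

high: front /i/, central /ɨ/, back /ɯ/.
high-mid: front /e/, central /ɘ/, back /ɤ/.
low-mid: front /ɛ/, central /ɜ/, back —.
The low-mid row has no back member, so the gap is the low-mid back unrounded vowel /ʌ/.

/ʌ/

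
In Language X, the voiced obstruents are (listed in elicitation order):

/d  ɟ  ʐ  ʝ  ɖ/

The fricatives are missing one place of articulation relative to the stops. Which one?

Stop: /d/ (alveolar), /ɖ/ (retroflex), /ɟ/ (palatal).
Fricative: /ʐ/ (retroflex), /ʝ/ (palatal).
Every place of articulation has a fricative member except alveolar, where /z/ would be expected.

alveolar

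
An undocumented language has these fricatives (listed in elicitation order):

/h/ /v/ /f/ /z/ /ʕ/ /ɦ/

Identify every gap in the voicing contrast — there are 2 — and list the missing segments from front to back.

Voiceless: /f/ (labiodental), /h/ (glottal).
Voiced: /v/ (labiodental), /z/ (alveolar), /ʕ/ (pharyngeal), /ɦ/ (glottal).
Gaps, from front to back: alveolar lacks voiceless (/s/); pharyngeal lacks voiceless (/ħ/).

/s/, /ħ/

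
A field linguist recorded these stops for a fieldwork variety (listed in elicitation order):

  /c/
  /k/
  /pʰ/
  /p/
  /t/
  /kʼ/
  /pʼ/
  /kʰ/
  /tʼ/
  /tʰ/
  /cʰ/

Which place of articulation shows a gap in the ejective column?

palatal

bilabial: plain /p/, aspirated /pʰ/, ejective /pʼ/.
alveolar: plain /t/, aspirated /tʰ/, ejective /tʼ/.
palatal: plain /c/, aspirated /cʰ/, ejective —.
velar: plain /k/, aspirated /kʰ/, ejective /kʼ/.
Every place of articulation has an ejective member except palatal, where /cʼ/ would be expected.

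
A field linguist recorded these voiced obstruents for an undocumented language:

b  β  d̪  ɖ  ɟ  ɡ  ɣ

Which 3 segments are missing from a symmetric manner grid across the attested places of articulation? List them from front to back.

/ð/, /ʐ/, /ʝ/

Stop: /b/ (bilabial), /d̪/ (dental), /ɖ/ (retroflex), /ɟ/ (palatal), /ɡ/ (velar).
Fricative: /β/ (bilabial), /ɣ/ (velar).
Gaps, from front to back: dental lacks fricative (/ð/); retroflex lacks fricative (/ʐ/); palatal lacks fricative (/ʝ/).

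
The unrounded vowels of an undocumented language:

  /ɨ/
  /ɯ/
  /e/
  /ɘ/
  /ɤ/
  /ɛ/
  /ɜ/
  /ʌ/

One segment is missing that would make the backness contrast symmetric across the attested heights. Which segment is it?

/i/

high: front —, central /ɨ/, back /ɯ/.
high-mid: front /e/, central /ɘ/, back /ɤ/.
low-mid: front /ɛ/, central /ɜ/, back /ʌ/.
The high row has no front member, so the gap is the high front unrounded vowel /i/.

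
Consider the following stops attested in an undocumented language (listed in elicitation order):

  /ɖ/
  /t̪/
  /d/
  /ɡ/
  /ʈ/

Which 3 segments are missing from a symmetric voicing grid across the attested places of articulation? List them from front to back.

/d̪/, /t/, /k/

dental: voiceless /t̪/, voiced —.
alveolar: voiceless —, voiced /d/.
retroflex: voiceless /ʈ/, voiced /ɖ/.
velar: voiceless —, voiced /ɡ/.
Gaps, from front to back: dental lacks voiced (/d̪/); alveolar lacks voiceless (/t/); velar lacks voiceless (/k/).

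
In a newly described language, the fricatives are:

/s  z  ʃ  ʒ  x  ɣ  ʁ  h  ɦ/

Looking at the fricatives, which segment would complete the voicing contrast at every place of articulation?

/χ/

Voiceless: /s/ (alveolar), /ʃ/ (postalveolar), /x/ (velar), /h/ (glottal).
Voiced: /z/ (alveolar), /ʒ/ (postalveolar), /ɣ/ (velar), /ʁ/ (uvular), /ɦ/ (glottal).
The uvular row has no voiceless member, so the gap is the voiceless uvular fricative /χ/.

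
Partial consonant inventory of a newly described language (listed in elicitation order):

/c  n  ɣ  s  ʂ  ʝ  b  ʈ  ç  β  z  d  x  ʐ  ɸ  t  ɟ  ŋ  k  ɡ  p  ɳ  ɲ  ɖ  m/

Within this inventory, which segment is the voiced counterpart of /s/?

/s/ is a voiceless alveolar fricative.
The voiced counterpart is a voiced alveolar fricative — in this inventory, /z/.

/z/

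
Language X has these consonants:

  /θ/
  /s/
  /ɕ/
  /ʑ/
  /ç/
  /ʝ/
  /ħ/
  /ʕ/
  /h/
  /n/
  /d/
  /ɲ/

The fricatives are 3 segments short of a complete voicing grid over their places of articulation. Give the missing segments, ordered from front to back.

/ð/, /z/, /ɦ/

place of articulation  voiceless  voiced  
dental            θ         —       
alveolar          s         —       
alveolo-palatal   ɕ         ʑ       
palatal           ç         ʝ       
pharyngeal        ħ         ʕ       
glottal           h         —       
Gaps, from front to back: dental lacks voiced (/ð/); alveolar lacks voiced (/z/); glottal lacks voiced (/ɦ/).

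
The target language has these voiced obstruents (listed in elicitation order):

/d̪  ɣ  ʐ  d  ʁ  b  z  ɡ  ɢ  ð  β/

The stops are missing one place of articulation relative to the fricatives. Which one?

retroflex

bilabial: stop /b/, fricative /β/.
dental: stop /d̪/, fricative /ð/.
alveolar: stop /d/, fricative /z/.
retroflex: stop —, fricative /ʐ/.
velar: stop /ɡ/, fricative /ɣ/.
uvular: stop /ɢ/, fricative /ʁ/.
Every place of articulation has a stop member except retroflex, where /ɖ/ would be expected.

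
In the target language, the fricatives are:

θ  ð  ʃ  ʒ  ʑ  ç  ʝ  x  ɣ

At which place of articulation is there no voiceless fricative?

dental: voiceless /θ/, voiced /ð/.
postalveolar: voiceless /ʃ/, voiced /ʒ/.
alveolo-palatal: voiceless —, voiced /ʑ/.
palatal: voiceless /ç/, voiced /ʝ/.
velar: voiceless /x/, voiced /ɣ/.
Every place of articulation has a voiceless member except alveolo-palatal, where /ɕ/ would be expected.

alveolo-palatal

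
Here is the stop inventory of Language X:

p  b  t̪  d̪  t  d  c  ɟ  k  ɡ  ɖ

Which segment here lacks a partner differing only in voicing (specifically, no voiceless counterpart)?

Bilabial: /p/ ~ /b/
Dental: /t̪/ ~ /d̪/
Alveolar: /t/ ~ /d/
Palatal: /c/ ~ /ɟ/
Velar: /k/ ~ /ɡ/
Retroflex: only /ɖ/ (voiced); no voiceless partner.
So /ɖ/ is the unpaired segment.

/ɖ/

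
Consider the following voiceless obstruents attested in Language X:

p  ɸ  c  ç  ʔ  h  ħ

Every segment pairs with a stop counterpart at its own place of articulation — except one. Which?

Bilabial: /p/ ~ /ɸ/
Palatal: /c/ ~ /ç/
Glottal: /ʔ/ ~ /h/
Pharyngeal: only /ħ/ (fricative); no stop partner.
So /ħ/ is the unpaired segment.

/ħ/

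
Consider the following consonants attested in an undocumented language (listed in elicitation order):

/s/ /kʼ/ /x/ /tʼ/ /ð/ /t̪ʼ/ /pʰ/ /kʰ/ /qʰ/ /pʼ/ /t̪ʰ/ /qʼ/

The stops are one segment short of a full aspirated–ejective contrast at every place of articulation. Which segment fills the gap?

place of articulation  aspirated  ejective
bilabial          pʰ        pʼ      
dental            t̪ʰ       t̪ʼ     
alveolar          —         tʼ      
velar             kʰ        kʼ      
uvular            qʰ        qʼ      
The alveolar row has no aspirated member, so the gap is the aspirated alveolar stop /tʰ/.

/tʰ/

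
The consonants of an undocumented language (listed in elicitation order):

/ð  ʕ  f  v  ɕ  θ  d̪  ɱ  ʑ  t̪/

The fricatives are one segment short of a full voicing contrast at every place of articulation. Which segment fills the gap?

/ħ/

Voiceless: /f/ (labiodental), /θ/ (dental), /ɕ/ (alveolo-palatal).
Voiced: /v/ (labiodental), /ð/ (dental), /ʑ/ (alveolo-palatal), /ʕ/ (pharyngeal).
The pharyngeal row has no voiceless member, so the gap is the voiceless pharyngeal fricative /ħ/.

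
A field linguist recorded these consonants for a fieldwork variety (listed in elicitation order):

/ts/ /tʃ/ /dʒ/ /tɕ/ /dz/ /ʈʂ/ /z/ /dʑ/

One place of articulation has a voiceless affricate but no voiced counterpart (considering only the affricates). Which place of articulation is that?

place of articulation  voiceless  voiced  
alveolar          ts        dz      
postalveolar      tʃ        dʒ      
retroflex         ʈʂ        —       
alveolo-palatal   tɕ        dʑ      
Every place of articulation has a voiced member except retroflex, where /ɖʐ/ would be expected.

retroflex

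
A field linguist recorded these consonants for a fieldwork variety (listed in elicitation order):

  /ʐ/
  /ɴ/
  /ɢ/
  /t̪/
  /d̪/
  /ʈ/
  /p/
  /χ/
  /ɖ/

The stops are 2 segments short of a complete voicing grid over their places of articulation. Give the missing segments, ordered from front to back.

place of articulation  voiceless  voiced  
bilabial          p         —       
dental            t̪        d̪      
retroflex         ʈ         ɖ       
uvular            —         ɢ       
Gaps, from front to back: bilabial lacks voiced (/b/); uvular lacks voiceless (/q/).

/b/, /q/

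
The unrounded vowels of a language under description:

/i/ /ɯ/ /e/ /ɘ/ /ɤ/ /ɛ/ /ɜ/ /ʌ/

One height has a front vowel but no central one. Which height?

high

high: front /i/, central —, back /ɯ/.
high-mid: front /e/, central /ɘ/, back /ɤ/.
low-mid: front /ɛ/, central /ɜ/, back /ʌ/.
Every height has a central member except high, where /ɨ/ would be expected.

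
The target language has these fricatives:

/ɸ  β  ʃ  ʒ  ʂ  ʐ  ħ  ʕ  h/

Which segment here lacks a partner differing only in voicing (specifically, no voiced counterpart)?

Bilabial: /ɸ/ ~ /β/
Postalveolar: /ʃ/ ~ /ʒ/
Retroflex: /ʂ/ ~ /ʐ/
Pharyngeal: /ħ/ ~ /ʕ/
Glottal: only /h/ (voiceless); no voiced partner.
So /h/ is the unpaired segment.

/h/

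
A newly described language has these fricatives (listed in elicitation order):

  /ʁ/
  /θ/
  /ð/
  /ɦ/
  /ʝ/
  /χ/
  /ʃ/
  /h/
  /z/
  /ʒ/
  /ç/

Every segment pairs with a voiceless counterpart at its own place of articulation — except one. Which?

Dental: /θ/ ~ /ð/
Postalveolar: /ʃ/ ~ /ʒ/
Palatal: /ç/ ~ /ʝ/
Uvular: /χ/ ~ /ʁ/
Glottal: /h/ ~ /ɦ/
Alveolar: only /z/ (voiced); no voiceless partner.
So /z/ is the unpaired segment.

/z/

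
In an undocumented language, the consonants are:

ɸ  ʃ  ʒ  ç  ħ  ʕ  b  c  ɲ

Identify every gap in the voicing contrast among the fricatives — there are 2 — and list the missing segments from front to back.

place of articulation  voiceless  voiced  
bilabial          ɸ         —       
postalveolar      ʃ         ʒ       
palatal           ç         —       
pharyngeal        ħ         ʕ       
Gaps, from front to back: bilabial lacks voiced (/β/); palatal lacks voiced (/ʝ/).

/β/, /ʝ/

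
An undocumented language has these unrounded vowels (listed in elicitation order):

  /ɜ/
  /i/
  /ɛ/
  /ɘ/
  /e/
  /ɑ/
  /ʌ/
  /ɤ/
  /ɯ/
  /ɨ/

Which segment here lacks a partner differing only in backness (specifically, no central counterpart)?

High: /i/ ~ /ɨ/ ~ /ɯ/
High-mid: /e/ ~ /ɘ/ ~ /ɤ/
Low-mid: /ɛ/ ~ /ɜ/ ~ /ʌ/
Low: only /ɑ/ (back); no central partner.
So /ɑ/ is the unpaired segment.

/ɑ/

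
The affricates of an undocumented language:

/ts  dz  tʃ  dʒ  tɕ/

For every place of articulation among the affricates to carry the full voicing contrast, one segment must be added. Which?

alveolar: voiceless /ts/, voiced /dz/.
postalveolar: voiceless /tʃ/, voiced /dʒ/.
alveolo-palatal: voiceless /tɕ/, voiced —.
The alveolo-palatal row has no voiced member, so the gap is the voiced alveolo-palatal affricate /dʑ/.

/dʑ/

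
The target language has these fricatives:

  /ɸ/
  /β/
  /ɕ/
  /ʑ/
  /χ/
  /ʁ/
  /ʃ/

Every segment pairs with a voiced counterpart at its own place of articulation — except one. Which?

Bilabial: /ɸ/ ~ /β/
Alveolo-palatal: /ɕ/ ~ /ʑ/
Uvular: /χ/ ~ /ʁ/
Postalveolar: only /ʃ/ (voiceless); no voiced partner.
So /ʃ/ is the unpaired segment.

/ʃ/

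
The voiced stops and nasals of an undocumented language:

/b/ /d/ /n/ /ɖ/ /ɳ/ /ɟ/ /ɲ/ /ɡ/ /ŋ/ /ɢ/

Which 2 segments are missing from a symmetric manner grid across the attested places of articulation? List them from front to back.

/m/, /ɴ/

bilabial: oral stop /b/, nasal —.
alveolar: oral stop /d/, nasal /n/.
retroflex: oral stop /ɖ/, nasal /ɳ/.
palatal: oral stop /ɟ/, nasal /ɲ/.
velar: oral stop /ɡ/, nasal /ŋ/.
uvular: oral stop /ɢ/, nasal —.
Gaps, from front to back: bilabial lacks nasal (/m/); uvular lacks nasal (/ɴ/).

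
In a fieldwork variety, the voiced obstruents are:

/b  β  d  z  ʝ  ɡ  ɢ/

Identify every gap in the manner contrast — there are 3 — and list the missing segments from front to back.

/ɟ/, /ɣ/, /ʁ/

bilabial: stop /b/, fricative /β/.
alveolar: stop /d/, fricative /z/.
palatal: stop —, fricative /ʝ/.
velar: stop /ɡ/, fricative —.
uvular: stop /ɢ/, fricative —.
Gaps, from front to back: palatal lacks stop (/ɟ/); velar lacks fricative (/ɣ/); uvular lacks fricative (/ʁ/).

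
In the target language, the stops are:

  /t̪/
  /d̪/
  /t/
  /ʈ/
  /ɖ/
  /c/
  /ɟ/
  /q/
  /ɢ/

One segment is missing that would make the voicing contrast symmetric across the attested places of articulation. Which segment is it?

/d/

place of articulation  voiceless  voiced  
dental            t̪        d̪      
alveolar          t         —       
retroflex         ʈ         ɖ       
palatal           c         ɟ       
uvular            q         ɢ       
The alveolar row has no voiced member, so the gap is the voiced alveolar stop /d/.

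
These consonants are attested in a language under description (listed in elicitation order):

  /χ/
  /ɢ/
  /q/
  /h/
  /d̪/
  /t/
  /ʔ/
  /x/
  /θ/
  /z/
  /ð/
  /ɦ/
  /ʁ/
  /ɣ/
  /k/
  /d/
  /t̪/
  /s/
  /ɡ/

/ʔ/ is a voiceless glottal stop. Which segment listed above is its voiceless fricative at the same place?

The voiceless fricative at the same place is a voiceless glottal fricative — in this inventory, /h/.

/h/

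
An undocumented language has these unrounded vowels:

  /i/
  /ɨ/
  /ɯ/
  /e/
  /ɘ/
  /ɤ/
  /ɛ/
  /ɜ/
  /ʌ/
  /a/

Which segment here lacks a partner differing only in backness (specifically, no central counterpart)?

/a/

High: /i/ ~ /ɨ/ ~ /ɯ/
High-mid: /e/ ~ /ɘ/ ~ /ɤ/
Low-mid: /ɛ/ ~ /ɜ/ ~ /ʌ/
Low: only /a/ (front); no central partner.
So /a/ is the unpaired segment.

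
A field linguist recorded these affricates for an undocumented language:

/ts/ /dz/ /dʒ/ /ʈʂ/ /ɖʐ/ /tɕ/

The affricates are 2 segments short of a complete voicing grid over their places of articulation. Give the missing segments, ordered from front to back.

/tʃ/, /dʑ/

alveolar: voiceless /ts/, voiced /dz/.
postalveolar: voiceless —, voiced /dʒ/.
retroflex: voiceless /ʈʂ/, voiced /ɖʐ/.
alveolo-palatal: voiceless /tɕ/, voiced —.
Gaps, from front to back: postalveolar lacks voiceless (/tʃ/); alveolo-palatal lacks voiced (/dʑ/).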